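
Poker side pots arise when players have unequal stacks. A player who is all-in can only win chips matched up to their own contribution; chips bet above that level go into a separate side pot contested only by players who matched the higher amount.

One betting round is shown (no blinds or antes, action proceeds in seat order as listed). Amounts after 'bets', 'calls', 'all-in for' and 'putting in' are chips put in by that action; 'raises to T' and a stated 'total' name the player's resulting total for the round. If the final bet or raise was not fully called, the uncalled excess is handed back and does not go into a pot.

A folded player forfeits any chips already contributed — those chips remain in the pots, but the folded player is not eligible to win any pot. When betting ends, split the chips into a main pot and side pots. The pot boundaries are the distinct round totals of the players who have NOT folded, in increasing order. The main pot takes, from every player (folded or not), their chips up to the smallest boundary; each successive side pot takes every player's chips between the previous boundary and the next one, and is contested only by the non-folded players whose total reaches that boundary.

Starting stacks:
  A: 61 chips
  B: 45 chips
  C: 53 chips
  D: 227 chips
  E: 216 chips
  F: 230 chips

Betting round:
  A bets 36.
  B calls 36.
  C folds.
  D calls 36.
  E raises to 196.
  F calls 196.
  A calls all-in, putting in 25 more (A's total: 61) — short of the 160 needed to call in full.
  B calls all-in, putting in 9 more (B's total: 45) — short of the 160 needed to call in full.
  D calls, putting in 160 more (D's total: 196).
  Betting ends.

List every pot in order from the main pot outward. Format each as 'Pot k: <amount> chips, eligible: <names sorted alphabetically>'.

Pot 1: 225 chips, eligible: A, B, D, E, F
Pot 2: 64 chips, eligible: A, D, E, F
Pot 3: 405 chips, eligible: D, E, F

Derivation:
Contributions: A=61, B=45, D=196, E=196, F=196
Folded: C
Pot levels (distinct totals of non-folded players): 45, 61, 196
Layer 1-45: 45 each from A, B, D, E, F = 45*5 = 225 chips; eligible A, B, D, E, F
Layer 46-61: 16 each from A, D, E, F = 16*4 = 64 chips; eligible A, D, E, F
Layer 62-196: 135 each from D, E, F = 135*3 = 405 chips; eligible D, E, F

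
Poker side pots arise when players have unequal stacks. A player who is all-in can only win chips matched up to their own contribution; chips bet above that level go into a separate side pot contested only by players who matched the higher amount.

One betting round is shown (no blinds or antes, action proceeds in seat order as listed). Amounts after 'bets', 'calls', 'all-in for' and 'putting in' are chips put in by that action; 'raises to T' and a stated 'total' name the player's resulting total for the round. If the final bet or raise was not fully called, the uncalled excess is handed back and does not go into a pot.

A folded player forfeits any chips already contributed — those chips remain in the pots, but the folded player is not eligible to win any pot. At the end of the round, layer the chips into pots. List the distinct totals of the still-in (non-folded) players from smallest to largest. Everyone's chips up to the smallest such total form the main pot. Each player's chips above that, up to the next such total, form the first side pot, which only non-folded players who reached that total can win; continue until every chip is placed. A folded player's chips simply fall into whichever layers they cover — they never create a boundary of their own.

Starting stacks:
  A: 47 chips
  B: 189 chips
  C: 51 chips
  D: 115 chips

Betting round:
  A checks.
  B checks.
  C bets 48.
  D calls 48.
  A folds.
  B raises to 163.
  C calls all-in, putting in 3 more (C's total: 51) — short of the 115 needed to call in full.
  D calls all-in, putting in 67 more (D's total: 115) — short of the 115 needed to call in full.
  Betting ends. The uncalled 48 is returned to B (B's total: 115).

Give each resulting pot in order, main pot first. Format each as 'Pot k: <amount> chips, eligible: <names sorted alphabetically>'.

Pot 1: 153 chips, eligible: B, C, D
Pot 2: 128 chips, eligible: B, D

Derivation:
Contributions (after 48 returned to B): B=115, C=51, D=115
Folded: A
Pot levels (distinct totals of non-folded players): 51, 115
Layer 1-51: 51 each from B, C, D = 51*3 = 153 chips; eligible B, C, D
Layer 52-115: 64 each from B, D = 64*2 = 128 chips; eligible B, D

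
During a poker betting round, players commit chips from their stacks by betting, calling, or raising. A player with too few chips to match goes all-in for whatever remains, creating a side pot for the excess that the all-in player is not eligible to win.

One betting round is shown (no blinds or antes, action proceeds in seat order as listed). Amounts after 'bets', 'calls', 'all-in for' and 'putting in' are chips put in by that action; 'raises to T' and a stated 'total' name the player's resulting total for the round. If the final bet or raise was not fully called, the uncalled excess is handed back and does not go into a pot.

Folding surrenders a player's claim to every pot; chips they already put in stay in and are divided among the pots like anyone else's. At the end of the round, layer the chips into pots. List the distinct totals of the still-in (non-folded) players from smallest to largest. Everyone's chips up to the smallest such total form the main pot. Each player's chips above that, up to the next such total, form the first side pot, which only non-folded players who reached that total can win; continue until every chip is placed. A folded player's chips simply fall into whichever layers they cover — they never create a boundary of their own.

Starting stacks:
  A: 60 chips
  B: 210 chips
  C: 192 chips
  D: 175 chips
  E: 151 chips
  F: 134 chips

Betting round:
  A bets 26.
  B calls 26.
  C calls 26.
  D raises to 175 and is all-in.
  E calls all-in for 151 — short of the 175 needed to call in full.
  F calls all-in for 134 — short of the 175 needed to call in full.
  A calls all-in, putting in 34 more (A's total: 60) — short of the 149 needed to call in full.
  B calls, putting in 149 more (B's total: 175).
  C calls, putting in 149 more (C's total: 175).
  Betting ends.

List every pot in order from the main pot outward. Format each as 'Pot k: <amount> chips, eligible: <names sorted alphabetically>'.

Pot 1: 360 chips, eligible: A, B, C, D, E, F
Pot 2: 370 chips, eligible: B, C, D, E, F
Pot 3: 68 chips, eligible: B, C, D, E
Pot 4: 72 chips, eligible: B, C, D

Derivation:
Contributions: A=60, B=175, C=175, D=175, E=151, F=134
Pot levels (distinct totals of non-folded players): 60, 134, 151, 175
Layer 1-60: 60 each from A, B, C, D, E, F = 60*6 = 360 chips; eligible A, B, C, D, E, F
Layer 61-134: 74 each from B, C, D, E, F = 74*5 = 370 chips; eligible B, C, D, E, F
Layer 135-151: 17 each from B, C, D, E = 17*4 = 68 chips; eligible B, C, D, E
Layer 152-175: 24 each from B, C, D = 24*3 = 72 chips; eligible B, C, D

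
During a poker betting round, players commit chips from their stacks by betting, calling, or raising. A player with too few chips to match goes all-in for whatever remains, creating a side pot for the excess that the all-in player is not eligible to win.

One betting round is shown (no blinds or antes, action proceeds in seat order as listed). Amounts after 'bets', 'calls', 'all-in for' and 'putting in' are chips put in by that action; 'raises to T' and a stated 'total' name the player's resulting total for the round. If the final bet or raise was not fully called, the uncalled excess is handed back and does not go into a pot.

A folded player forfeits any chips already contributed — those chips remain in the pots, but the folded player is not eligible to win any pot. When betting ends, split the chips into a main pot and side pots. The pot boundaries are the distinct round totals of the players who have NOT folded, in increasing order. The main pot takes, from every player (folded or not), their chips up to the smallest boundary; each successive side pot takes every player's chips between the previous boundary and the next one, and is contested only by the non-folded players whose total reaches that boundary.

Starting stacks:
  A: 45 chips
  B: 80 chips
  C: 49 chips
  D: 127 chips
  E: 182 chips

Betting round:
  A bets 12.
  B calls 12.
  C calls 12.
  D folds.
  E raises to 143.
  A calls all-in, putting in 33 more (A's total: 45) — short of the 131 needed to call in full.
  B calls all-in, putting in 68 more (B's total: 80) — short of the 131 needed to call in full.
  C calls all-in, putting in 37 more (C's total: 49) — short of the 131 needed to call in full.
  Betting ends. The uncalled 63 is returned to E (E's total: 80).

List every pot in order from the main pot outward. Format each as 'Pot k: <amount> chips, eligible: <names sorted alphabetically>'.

Pot 1: 180 chips, eligible: A, B, C, E
Pot 2: 12 chips, eligible: B, C, E
Pot 3: 62 chips, eligible: B, E

Derivation:
Contributions (after 63 returned to E): A=45, B=80, C=49, E=80
Folded: D
Pot levels (distinct totals of non-folded players): 45, 49, 80
Layer 1-45: 45 each from A, B, C, E = 45*4 = 180 chips; eligible A, B, C, E
Layer 46-49: 4 each from B, C, E = 4*3 = 12 chips; eligible B, C, E
Layer 50-80: 31 each from B, E = 31*2 = 62 chips; eligible B, E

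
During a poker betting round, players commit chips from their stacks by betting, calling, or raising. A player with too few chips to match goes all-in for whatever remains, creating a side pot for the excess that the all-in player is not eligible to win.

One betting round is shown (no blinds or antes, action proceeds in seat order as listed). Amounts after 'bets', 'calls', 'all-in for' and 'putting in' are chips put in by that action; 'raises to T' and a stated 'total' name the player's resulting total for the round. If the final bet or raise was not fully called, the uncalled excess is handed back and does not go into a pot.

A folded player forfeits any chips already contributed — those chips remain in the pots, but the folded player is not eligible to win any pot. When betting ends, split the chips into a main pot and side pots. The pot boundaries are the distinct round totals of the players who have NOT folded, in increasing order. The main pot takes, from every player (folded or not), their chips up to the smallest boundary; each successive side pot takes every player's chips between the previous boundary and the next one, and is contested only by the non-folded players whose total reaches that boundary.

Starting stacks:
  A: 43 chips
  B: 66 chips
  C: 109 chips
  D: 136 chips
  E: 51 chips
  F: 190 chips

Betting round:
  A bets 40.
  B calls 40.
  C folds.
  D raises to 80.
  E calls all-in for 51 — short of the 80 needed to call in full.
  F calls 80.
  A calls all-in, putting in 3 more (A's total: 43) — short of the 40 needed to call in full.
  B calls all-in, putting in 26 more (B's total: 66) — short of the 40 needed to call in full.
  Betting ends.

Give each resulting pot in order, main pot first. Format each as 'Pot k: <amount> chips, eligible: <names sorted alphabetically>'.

Pot 1: 215 chips, eligible: A, B, D, E, F
Pot 2: 32 chips, eligible: B, D, E, F
Pot 3: 45 chips, eligible: B, D, F
Pot 4: 28 chips, eligible: D, F

Derivation:
Contributions: A=43, B=66, D=80, E=51, F=80
Folded: C
Pot levels (distinct totals of non-folded players): 43, 51, 66, 80
Layer 1-43: 43 each from A, B, D, E, F = 43*5 = 215 chips; eligible A, B, D, E, F
Layer 44-51: 8 each from B, D, E, F = 8*4 = 32 chips; eligible B, D, E, F
Layer 52-66: 15 each from B, D, F = 15*3 = 45 chips; eligible B, D, F
Layer 67-80: 14 each from D, F = 14*2 = 28 chips; eligible D, F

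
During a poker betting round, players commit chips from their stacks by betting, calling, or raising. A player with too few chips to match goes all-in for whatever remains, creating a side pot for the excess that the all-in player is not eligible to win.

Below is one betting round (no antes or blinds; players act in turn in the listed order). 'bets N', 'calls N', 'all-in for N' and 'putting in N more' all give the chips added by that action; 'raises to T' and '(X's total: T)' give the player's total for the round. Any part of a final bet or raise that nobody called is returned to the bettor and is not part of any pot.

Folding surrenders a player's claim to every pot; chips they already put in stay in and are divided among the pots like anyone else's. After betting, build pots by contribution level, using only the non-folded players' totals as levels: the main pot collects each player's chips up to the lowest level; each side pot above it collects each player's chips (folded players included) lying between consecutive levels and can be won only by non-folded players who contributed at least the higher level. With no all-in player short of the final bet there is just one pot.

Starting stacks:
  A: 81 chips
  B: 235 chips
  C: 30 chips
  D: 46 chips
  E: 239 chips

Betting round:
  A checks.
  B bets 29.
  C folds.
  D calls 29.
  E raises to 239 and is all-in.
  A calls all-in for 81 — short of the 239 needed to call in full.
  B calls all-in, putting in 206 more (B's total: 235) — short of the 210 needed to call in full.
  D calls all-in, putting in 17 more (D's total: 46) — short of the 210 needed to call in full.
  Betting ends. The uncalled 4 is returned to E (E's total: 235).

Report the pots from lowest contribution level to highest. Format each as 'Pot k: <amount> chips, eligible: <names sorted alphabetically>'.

Contributions (after 4 returned to E): A=81, B=235, D=46, E=235
Folded: C
Pot levels (distinct totals of non-folded players): 46, 81, 235
Layer 1-46: 46 each from A, B, D, E = 46*4 = 184 chips; eligible A, B, D, E
Layer 47-81: 35 each from A, B, E = 35*3 = 105 chips; eligible A, B, E
Layer 82-235: 154 each from B, E = 154*2 = 308 chips; eligible B, E

Pot 1: 184 chips, eligible: A, B, D, E
Pot 2: 105 chips, eligible: A, B, E
Pot 3: 308 chips, eligible: B, E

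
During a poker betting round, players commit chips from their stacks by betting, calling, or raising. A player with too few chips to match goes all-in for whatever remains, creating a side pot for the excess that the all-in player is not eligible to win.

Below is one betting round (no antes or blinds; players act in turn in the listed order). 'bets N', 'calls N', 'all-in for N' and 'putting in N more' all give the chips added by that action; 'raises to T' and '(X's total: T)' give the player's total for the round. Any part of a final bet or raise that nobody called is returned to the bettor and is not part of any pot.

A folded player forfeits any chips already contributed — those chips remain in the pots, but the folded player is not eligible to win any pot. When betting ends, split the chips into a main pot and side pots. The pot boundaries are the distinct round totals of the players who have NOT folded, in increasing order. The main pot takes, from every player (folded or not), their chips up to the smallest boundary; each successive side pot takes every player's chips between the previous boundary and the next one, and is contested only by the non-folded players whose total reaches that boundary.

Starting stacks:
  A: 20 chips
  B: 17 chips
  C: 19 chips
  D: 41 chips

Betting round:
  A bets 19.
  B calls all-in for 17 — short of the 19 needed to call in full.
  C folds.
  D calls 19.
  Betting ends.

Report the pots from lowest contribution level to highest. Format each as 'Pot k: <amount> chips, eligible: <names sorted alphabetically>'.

Pot 1: 51 chips, eligible: A, B, D
Pot 2: 4 chips, eligible: A, D

Derivation:
Contributions: A=19, B=17, D=19
Folded: C
Pot levels (distinct totals of non-folded players): 17, 19
Layer 1-17: 17 each from A, B, D = 17*3 = 51 chips; eligible A, B, D
Layer 18-19: 2 each from A, D = 2*2 = 4 chips; eligible A, D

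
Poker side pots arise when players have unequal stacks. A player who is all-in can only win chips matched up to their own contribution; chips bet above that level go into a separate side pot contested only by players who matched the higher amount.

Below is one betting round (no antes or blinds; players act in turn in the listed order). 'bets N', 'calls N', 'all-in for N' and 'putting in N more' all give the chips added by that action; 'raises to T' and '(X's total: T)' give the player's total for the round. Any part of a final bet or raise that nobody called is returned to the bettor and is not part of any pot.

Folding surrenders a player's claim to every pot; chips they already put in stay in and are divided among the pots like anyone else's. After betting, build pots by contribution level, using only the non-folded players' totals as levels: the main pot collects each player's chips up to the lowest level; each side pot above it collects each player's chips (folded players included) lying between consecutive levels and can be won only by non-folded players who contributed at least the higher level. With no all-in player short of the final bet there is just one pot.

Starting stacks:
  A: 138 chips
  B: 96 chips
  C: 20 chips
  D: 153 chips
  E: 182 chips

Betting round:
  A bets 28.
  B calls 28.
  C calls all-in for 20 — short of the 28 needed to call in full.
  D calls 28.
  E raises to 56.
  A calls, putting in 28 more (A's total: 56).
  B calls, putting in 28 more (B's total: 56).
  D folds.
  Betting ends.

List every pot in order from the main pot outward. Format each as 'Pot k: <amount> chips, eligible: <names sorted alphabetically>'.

Contributions: A=56, B=56, C=20, D=28, E=56
Folded: D
Pot levels (distinct totals of non-folded players): 20, 56
Layer 1-20: 20 each from A, B, C, D, E = 20*5 = 100 chips; eligible A, B, C, E
Layer 21-56: A 36 + B 36 + D 8 + E 36 = 116 chips; eligible A, B, E

Pot 1: 100 chips, eligible: A, B, C, E
Pot 2: 116 chips, eligible: A, B, E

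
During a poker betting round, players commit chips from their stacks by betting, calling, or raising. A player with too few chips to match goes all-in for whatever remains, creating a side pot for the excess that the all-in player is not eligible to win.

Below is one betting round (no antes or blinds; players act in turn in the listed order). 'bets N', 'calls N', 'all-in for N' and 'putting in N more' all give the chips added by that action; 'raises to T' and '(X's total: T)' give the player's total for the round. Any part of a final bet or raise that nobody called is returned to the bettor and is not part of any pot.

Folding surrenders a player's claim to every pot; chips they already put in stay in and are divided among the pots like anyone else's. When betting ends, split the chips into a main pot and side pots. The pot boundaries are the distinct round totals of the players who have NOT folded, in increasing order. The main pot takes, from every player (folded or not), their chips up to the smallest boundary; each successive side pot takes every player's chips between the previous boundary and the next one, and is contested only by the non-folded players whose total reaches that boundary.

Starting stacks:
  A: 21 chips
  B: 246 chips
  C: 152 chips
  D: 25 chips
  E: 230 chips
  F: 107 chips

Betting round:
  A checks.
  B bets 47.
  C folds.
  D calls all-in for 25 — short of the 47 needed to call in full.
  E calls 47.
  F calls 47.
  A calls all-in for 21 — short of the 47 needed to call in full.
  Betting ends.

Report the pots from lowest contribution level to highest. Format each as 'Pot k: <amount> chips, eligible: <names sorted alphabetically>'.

Pot 1: 105 chips, eligible: A, B, D, E, F
Pot 2: 16 chips, eligible: B, D, E, F
Pot 3: 66 chips, eligible: B, E, F

Derivation:
Contributions: A=21, B=47, D=25, E=47, F=47
Folded: C
Pot levels (distinct totals of non-folded players): 21, 25, 47
Layer 1-21: 21 each from A, B, D, E, F = 21*5 = 105 chips; eligible A, B, D, E, F
Layer 22-25: 4 each from B, D, E, F = 4*4 = 16 chips; eligible B, D, E, F
Layer 26-47: 22 each from B, E, F = 22*3 = 66 chips; eligible B, E, F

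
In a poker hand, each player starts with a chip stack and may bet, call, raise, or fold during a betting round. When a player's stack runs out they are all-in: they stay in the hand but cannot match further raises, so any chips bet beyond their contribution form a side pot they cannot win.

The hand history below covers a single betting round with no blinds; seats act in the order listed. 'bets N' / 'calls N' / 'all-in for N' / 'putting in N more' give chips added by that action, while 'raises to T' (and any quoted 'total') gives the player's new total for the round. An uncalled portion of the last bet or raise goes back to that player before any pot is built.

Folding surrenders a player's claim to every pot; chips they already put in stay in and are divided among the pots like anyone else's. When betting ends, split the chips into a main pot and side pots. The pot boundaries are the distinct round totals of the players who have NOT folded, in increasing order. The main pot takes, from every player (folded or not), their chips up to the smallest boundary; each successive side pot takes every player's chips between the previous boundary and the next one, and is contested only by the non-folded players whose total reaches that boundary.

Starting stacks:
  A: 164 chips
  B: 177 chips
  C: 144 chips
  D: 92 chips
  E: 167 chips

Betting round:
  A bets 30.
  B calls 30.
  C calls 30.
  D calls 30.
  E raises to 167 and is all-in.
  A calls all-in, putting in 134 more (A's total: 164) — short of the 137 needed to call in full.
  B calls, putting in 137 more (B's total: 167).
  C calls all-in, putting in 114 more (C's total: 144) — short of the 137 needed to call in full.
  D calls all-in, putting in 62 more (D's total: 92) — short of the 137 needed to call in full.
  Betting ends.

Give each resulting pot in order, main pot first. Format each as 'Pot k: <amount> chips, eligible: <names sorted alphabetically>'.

Contributions: A=164, B=167, C=144, D=92, E=167
Pot levels (distinct totals of non-folded players): 92, 144, 164, 167
Layer 1-92: 92 each from A, B, C, D, E = 92*5 = 460 chips; eligible A, B, C, D, E
Layer 93-144: 52 each from A, B, C, E = 52*4 = 208 chips; eligible A, B, C, E
Layer 145-164: 20 each from A, B, E = 20*3 = 60 chips; eligible A, B, E
Layer 165-167: 3 each from B, E = 3*2 = 6 chips; eligible B, E

Pot 1: 460 chips, eligible: A, B, C, D, E
Pot 2: 208 chips, eligible: A, B, C, E
Pot 3: 60 chips, eligible: A, B, E
Pot 4: 6 chips, eligible: B, E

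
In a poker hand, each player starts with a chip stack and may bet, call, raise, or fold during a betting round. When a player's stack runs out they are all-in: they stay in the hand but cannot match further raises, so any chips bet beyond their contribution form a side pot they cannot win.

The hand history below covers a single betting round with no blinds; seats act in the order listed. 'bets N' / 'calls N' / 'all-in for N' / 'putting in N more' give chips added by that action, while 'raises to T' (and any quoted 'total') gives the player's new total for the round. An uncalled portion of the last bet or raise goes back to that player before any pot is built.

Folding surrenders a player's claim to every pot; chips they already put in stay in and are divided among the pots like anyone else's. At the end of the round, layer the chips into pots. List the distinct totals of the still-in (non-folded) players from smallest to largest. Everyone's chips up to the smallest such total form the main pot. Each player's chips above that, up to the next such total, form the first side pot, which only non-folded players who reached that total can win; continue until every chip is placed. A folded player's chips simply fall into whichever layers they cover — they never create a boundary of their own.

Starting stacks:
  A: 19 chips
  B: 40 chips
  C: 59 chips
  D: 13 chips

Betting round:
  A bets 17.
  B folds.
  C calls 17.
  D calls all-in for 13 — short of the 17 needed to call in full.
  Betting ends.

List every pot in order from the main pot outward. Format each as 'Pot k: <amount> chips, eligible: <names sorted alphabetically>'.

Pot 1: 39 chips, eligible: A, C, D
Pot 2: 8 chips, eligible: A, C

Derivation:
Contributions: A=17, C=17, D=13
Folded: B
Pot levels (distinct totals of non-folded players): 13, 17
Layer 1-13: 13 each from A, C, D = 13*3 = 39 chips; eligible A, C, D
Layer 14-17: 4 each from A, C = 4*2 = 8 chips; eligible A, C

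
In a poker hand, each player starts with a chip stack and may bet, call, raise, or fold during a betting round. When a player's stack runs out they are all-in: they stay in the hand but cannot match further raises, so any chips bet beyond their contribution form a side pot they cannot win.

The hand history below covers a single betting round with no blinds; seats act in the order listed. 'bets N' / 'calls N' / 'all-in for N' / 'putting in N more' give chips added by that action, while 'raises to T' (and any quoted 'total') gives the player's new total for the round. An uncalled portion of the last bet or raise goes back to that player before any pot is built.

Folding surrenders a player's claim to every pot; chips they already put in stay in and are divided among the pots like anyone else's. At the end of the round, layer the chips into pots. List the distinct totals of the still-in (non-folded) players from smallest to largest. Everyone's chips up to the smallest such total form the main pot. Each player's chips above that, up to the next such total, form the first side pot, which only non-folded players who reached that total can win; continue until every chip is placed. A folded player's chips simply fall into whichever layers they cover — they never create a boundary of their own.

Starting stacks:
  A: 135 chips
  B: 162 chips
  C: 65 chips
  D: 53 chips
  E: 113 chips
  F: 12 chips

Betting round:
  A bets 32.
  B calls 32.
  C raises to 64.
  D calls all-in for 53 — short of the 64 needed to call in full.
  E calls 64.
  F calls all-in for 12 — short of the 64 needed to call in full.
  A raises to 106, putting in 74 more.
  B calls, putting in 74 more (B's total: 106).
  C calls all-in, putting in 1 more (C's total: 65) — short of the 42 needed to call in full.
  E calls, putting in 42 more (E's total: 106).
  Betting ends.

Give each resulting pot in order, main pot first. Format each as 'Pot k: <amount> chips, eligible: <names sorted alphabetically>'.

Pot 1: 72 chips, eligible: A, B, C, D, E, F
Pot 2: 205 chips, eligible: A, B, C, D, E
Pot 3: 48 chips, eligible: A, B, C, E
Pot 4: 123 chips, eligible: A, B, E

Derivation:
Contributions: A=106, B=106, C=65, D=53, E=106, F=12
Pot levels (distinct totals of non-folded players): 12, 53, 65, 106
Layer 1-12: 12 each from A, B, C, D, E, F = 12*6 = 72 chips; eligible A, B, C, D, E, F
Layer 13-53: 41 each from A, B, C, D, E = 41*5 = 205 chips; eligible A, B, C, D, E
Layer 54-65: 12 each from A, B, C, E = 12*4 = 48 chips; eligible A, B, C, E
Layer 66-106: 41 each from A, B, E = 41*3 = 123 chips; eligible A, B, E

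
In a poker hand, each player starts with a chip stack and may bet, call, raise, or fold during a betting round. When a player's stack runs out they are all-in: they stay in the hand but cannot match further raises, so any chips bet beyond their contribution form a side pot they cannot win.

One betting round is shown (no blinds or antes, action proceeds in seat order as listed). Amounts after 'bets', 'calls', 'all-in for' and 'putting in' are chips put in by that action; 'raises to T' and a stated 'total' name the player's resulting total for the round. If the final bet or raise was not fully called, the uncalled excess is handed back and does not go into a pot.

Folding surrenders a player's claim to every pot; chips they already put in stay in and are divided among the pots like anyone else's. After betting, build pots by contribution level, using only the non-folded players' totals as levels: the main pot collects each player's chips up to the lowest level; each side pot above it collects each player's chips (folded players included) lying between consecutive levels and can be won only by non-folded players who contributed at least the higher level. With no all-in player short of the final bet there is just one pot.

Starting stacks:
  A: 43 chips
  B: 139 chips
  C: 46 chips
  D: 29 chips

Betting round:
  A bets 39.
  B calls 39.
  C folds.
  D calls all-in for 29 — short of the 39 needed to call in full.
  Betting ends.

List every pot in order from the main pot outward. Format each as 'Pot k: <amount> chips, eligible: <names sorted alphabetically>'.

Pot 1: 87 chips, eligible: A, B, D
Pot 2: 20 chips, eligible: A, B

Derivation:
Contributions: A=39, B=39, D=29
Folded: C
Pot levels (distinct totals of non-folded players): 29, 39
Layer 1-29: 29 each from A, B, D = 29*3 = 87 chips; eligible A, B, D
Layer 30-39: 10 each from A, B = 10*2 = 20 chips; eligible A, B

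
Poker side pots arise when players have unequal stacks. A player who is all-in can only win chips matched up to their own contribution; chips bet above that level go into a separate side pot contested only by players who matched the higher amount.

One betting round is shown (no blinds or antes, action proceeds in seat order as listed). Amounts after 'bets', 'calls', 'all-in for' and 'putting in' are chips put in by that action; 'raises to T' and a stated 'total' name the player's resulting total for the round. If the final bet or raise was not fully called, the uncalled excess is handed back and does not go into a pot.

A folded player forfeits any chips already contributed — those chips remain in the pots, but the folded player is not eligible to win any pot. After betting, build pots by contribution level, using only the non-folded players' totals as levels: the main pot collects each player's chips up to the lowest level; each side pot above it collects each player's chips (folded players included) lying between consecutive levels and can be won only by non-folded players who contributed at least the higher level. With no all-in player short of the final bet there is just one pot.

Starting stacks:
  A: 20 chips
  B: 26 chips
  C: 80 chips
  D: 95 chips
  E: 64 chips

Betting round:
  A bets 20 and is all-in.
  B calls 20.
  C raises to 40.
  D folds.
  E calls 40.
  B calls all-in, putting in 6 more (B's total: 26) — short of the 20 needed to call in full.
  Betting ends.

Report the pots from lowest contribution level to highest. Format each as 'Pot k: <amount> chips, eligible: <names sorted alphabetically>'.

Contributions: A=20, B=26, C=40, E=40
Folded: D
Pot levels (distinct totals of non-folded players): 20, 26, 40
Layer 1-20: 20 each from A, B, C, E = 20*4 = 80 chips; eligible A, B, C, E
Layer 21-26: 6 each from B, C, E = 6*3 = 18 chips; eligible B, C, E
Layer 27-40: 14 each from C, E = 14*2 = 28 chips; eligible C, E

Pot 1: 80 chips, eligible: A, B, C, E
Pot 2: 18 chips, eligible: B, C, E
Pot 3: 28 chips, eligible: C, E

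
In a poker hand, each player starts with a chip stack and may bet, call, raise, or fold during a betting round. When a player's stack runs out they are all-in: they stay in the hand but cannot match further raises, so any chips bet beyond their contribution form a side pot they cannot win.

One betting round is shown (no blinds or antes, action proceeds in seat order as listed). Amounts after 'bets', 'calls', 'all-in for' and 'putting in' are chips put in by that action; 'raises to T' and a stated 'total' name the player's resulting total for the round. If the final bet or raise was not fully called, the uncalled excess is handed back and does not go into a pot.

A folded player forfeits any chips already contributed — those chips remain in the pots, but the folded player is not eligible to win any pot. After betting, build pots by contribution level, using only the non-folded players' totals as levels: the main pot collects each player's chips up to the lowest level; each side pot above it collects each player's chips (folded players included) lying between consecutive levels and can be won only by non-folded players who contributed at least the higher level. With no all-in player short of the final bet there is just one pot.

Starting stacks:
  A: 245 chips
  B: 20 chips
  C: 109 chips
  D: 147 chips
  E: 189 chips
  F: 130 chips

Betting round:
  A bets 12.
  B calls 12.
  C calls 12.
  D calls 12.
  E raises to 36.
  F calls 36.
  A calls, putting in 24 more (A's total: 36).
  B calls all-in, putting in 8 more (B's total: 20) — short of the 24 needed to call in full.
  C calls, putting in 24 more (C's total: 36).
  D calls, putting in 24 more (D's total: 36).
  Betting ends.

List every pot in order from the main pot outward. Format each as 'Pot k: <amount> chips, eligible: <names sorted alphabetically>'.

Contributions: A=36, B=20, C=36, D=36, E=36, F=36
Pot levels (distinct totals of non-folded players): 20, 36
Layer 1-20: 20 each from A, B, C, D, E, F = 20*6 = 120 chips; eligible A, B, C, D, E, F
Layer 21-36: 16 each from A, C, D, E, F = 16*5 = 80 chips; eligible A, C, D, E, F

Pot 1: 120 chips, eligible: A, B, C, D, E, F
Pot 2: 80 chips, eligible: A, C, D, E, F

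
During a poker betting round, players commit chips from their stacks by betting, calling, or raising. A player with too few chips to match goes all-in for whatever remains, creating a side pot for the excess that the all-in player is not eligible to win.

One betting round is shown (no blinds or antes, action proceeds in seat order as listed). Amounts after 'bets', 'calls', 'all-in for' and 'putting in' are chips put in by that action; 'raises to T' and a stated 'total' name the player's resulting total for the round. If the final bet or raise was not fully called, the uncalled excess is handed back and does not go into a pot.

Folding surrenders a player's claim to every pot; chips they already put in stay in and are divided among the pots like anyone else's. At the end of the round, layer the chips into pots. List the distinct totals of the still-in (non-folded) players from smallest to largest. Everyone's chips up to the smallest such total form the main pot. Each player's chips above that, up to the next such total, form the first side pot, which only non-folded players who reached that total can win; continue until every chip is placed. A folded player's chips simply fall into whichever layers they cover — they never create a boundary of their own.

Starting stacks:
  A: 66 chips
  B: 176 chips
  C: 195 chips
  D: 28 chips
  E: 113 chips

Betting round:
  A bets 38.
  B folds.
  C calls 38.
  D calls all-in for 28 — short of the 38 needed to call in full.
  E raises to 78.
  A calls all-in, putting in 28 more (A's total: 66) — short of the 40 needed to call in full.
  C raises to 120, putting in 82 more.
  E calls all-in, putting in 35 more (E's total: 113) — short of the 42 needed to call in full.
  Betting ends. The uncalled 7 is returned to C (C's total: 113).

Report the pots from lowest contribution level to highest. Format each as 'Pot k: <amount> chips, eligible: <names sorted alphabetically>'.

Contributions (after 7 returned to C): A=66, C=113, D=28, E=113
Folded: B
Pot levels (distinct totals of non-folded players): 28, 66, 113
Layer 1-28: 28 each from A, C, D, E = 28*4 = 112 chips; eligible A, C, D, E
Layer 29-66: 38 each from A, C, E = 38*3 = 114 chips; eligible A, C, E
Layer 67-113: 47 each from C, E = 47*2 = 94 chips; eligible C, E

Pot 1: 112 chips, eligible: A, C, D, E
Pot 2: 114 chips, eligible: A, C, E
Pot 3: 94 chips, eligible: C, E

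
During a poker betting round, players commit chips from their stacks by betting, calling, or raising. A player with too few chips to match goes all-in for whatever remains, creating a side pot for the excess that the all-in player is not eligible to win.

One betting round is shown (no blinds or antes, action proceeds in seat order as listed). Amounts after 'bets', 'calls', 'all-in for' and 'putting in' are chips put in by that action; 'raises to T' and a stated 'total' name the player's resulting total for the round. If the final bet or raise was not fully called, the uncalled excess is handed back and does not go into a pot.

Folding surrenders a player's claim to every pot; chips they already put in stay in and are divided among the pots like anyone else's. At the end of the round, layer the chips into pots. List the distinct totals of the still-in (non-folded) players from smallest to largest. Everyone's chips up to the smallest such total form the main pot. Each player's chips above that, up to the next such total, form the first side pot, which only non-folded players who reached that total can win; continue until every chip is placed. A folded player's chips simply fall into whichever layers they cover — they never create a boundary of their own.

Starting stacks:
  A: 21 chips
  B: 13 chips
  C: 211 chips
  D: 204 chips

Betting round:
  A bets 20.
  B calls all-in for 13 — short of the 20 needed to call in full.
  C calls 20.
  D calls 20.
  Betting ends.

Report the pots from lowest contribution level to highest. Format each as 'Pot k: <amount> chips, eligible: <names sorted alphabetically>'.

Pot 1: 52 chips, eligible: A, B, C, D
Pot 2: 21 chips, eligible: A, C, D

Derivation:
Contributions: A=20, B=13, C=20, D=20
Pot levels (distinct totals of non-folded players): 13, 20
Layer 1-13: 13 each from A, B, C, D = 13*4 = 52 chips; eligible A, B, C, D
Layer 14-20: 7 each from A, C, D = 7*3 = 21 chips; eligible A, C, D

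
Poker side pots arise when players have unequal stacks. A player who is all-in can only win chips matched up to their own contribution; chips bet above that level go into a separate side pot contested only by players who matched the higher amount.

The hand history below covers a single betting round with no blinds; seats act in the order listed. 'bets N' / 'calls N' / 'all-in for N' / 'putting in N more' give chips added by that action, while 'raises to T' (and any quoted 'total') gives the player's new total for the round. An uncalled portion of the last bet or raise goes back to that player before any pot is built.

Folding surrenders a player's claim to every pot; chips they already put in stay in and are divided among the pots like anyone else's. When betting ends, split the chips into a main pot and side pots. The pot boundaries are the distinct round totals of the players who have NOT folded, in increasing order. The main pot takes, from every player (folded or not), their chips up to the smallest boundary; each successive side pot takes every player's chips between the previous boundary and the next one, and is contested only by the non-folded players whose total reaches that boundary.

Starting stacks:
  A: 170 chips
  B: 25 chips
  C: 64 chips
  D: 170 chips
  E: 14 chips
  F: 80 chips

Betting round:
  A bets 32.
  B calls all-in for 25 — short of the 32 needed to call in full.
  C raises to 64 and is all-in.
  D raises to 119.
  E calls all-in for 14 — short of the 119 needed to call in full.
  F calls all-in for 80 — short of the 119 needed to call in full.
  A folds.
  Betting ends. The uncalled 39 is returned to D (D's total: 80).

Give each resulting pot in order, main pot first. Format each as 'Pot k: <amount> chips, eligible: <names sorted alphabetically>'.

Contributions (after 39 returned to D): A=32, B=25, C=64, D=80, E=14, F=80
Folded: A
Pot levels (distinct totals of non-folded players): 14, 25, 64, 80
Layer 1-14: 14 each from A, B, C, D, E, F = 14*6 = 84 chips; eligible B, C, D, E, F
Layer 15-25: 11 each from A, B, C, D, F = 11*5 = 55 chips; eligible B, C, D, F
Layer 26-64: A 7 + C 39 + D 39 + F 39 = 124 chips; eligible C, D, F
Layer 65-80: 16 each from D, F = 16*2 = 32 chips; eligible D, F

Pot 1: 84 chips, eligible: B, C, D, E, F
Pot 2: 55 chips, eligible: B, C, D, F
Pot 3: 124 chips, eligible: C, D, F
Pot 4: 32 chips, eligible: D, F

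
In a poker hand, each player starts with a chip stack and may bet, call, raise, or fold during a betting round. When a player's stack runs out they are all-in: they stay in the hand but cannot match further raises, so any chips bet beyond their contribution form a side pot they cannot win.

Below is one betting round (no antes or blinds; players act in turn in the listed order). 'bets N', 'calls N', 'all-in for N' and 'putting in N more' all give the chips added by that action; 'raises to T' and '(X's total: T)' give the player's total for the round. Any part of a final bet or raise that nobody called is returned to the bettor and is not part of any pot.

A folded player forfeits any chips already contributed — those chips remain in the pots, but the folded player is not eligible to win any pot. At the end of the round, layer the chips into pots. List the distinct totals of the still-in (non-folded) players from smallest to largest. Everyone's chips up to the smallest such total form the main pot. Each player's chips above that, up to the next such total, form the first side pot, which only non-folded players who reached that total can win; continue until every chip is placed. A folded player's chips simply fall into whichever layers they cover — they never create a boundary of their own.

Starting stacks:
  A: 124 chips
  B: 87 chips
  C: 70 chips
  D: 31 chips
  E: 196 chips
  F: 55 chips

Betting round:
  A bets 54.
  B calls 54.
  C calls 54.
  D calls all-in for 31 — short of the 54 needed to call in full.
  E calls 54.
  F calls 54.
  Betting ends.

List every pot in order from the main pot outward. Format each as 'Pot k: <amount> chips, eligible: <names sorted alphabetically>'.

Pot 1: 186 chips, eligible: A, B, C, D, E, F
Pot 2: 115 chips, eligible: A, B, C, E, F

Derivation:
Contributions: A=54, B=54, C=54, D=31, E=54, F=54
Pot levels (distinct totals of non-folded players): 31, 54
Layer 1-31: 31 each from A, B, C, D, E, F = 31*6 = 186 chips; eligible A, B, C, D, E, F
Layer 32-54: 23 each from A, B, C, E, F = 23*5 = 115 chips; eligible A, B, C, E, F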